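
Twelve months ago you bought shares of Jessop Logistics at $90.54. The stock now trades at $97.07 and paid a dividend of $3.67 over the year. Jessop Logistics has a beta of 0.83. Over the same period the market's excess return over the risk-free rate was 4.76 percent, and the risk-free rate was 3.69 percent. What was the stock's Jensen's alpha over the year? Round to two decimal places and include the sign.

Realised HPR = (P1 + D1 − P0) / P0 = (97.07 + 3.67 − 90.54) / 90.54 = 10.20 / 90.54 = 11.2657%
CAPM required = R_f + β·MRP = 3.69% + 0.83 × 4.76% = 7.6408%
α = realised − required = 11.2657% − 7.6408% = +3.62%

+3.62%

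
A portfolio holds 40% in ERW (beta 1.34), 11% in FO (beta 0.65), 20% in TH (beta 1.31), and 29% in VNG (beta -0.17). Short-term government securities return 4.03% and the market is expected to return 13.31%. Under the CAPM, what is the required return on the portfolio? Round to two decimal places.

β_P = Σ w_i β_i = 0.40×1.34 + 0.11×0.65 + 0.20×1.31 + 0.29×-0.17 = 0.8202
MRP = 13.31% − 4.03% = 9.28%
E(R_P) = R_f + β_P × MRP = 4.03% + 0.8202 × 9.28% = 11.64%

11.64%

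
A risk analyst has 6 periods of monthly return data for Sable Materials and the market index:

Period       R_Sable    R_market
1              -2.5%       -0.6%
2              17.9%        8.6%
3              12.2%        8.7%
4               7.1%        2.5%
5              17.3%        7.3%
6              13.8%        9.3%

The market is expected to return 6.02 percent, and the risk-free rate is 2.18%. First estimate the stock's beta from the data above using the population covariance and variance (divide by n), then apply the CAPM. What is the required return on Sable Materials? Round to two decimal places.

Mean R_i = (-2.5 + 17.9 + 12.2 + 7.1 + 17.3 + 13.8) / 6 = 10.9667%
Mean R_m = (-0.6 + 8.6 + 8.7 + 2.5 + 7.3 + 9.3) / 6 = 5.9667%
Σ(R_i − R̄_i)(R_m − R̄_m) = 141.3533  ⇒  Cov = 141.3533 / 6 = 23.5589
Σ(R_m − R̄_m)² = 82.4333  ⇒  Var(R_m) = 82.4333 / 6 = 13.7389
β = Cov / Var(R_m) = 23.5589 / 13.7389 = 1.7148
MRP = 6.02% − 2.18% = 3.84%
E(R) = R_f + β × MRP = 2.18% + 1.7148 × 3.84% = 8.76%

8.76%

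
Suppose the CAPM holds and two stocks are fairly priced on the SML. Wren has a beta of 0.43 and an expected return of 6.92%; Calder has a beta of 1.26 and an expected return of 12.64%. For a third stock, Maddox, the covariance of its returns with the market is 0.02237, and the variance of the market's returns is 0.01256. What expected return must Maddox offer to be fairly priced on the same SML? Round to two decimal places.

MRP = (12.64% − 6.92%) / (1.26 − 0.43) = 6.8916%
R_f = 6.92% − 0.43 × 6.8916% = 3.9566%
β_Maddox = Cov / Var(R_m) = 0.02237 / 0.01256 = 1.7811
E(R_Maddox) = R_f + β × MRP = 3.9566% + 1.7811 × 6.8916% = 16.23%

16.23%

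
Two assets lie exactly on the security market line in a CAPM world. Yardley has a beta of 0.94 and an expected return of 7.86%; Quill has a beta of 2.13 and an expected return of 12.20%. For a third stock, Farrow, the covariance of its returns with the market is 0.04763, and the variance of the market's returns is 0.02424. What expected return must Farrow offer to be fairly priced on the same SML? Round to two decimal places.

11.60%

MRP = (12.20% − 7.86%) / (2.13 − 0.94) = 3.6471%
R_f = 7.86% − 0.94 × 3.6471% = 4.4317%
β_Farrow = Cov / Var(R_m) = 0.04763 / 0.02424 = 1.9649
E(R_Farrow) = R_f + β × MRP = 4.4317% + 1.9649 × 3.6471% = 11.60%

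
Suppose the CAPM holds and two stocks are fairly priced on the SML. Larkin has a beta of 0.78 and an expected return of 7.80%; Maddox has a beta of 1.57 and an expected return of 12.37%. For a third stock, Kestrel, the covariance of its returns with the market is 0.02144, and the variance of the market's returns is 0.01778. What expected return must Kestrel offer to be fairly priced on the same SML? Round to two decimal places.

10.26%

MRP = (12.37% − 7.80%) / (1.57 − 0.78) = 5.7848%
R_f = 7.80% − 0.78 × 5.7848% = 3.2879%
β_Kestrel = Cov / Var(R_m) = 0.02144 / 0.01778 = 1.2058
E(R_Kestrel) = R_f + β × MRP = 3.2879% + 1.2058 × 5.7848% = 10.26%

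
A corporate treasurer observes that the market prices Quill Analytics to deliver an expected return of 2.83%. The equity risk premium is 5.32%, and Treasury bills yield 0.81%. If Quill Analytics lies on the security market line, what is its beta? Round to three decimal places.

0.380

β = (E(R) − R_f) / MRP = (2.83% − 0.81%) / 5.32% = 2.02% / 5.32% = 0.380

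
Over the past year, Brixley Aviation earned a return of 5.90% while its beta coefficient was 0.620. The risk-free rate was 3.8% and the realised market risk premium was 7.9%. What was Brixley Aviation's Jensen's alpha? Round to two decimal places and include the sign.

-2.80%

CAPM benchmark = R_f + β(R_m − R_f) = 3.8% + 0.620 × 7.9% = 8.6980%
α = actual − benchmark = 5.90% − 8.6980% = -2.80%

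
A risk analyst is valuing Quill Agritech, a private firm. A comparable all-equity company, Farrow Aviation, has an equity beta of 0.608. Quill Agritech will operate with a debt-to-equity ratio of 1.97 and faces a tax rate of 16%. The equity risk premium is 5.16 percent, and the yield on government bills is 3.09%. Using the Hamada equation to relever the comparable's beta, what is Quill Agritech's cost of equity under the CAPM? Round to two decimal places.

11.42%

β_L = β_U × [1 + (1 − t)(D/E)] = 0.608 × [1 + (1 − 0.16) × 1.97]
    = 0.608 × [1 + 0.84 × 1.97] = 0.608 × 2.6548 = 1.6141
E(R) = R_f + β_L × MRP = 3.09% + 1.6141 × 5.16% = 11.42%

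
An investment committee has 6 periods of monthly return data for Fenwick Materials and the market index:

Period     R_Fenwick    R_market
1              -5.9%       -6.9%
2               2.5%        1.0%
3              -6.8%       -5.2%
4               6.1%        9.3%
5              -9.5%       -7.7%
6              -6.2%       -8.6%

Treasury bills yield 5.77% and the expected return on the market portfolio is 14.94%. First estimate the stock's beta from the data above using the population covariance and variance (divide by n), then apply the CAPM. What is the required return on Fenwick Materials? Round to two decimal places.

13.46%

Mean R_i = (-5.9 + 2.5 − 6.8 + 6.1 − 9.5 − 6.2) / 6 = -3.3000%
Mean R_m = (-6.9 + 1.0 − 5.2 + 9.3 − 7.7 − 8.6) / 6 = -3.0167%
Σ(R_i − R̄_i)(R_m − R̄_m) = 202.0400  ⇒  Cov = 202.0400 / 6 = 33.6733
Σ(R_m − R̄_m)² = 240.7883  ⇒  Var(R_m) = 240.7883 / 6 = 40.1314
β = Cov / Var(R_m) = 33.6733 / 40.1314 = 0.8391
MRP = 14.94% − 5.77% = 9.17%
E(R) = R_f + β × MRP = 5.77% + 0.8391 × 9.17% = 13.46%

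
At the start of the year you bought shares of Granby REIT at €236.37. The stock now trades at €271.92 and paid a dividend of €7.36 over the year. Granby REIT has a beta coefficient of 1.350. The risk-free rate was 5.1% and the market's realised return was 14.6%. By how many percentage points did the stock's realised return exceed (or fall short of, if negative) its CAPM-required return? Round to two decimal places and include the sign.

+0.23%

Realised HPR = (P1 + D1 − P0) / P0 = (271.92 + 7.36 − 236.37) / 236.37 = 42.91 / 236.37 = 18.1537%
MRP = 14.6% − 5.1% = 9.50%
CAPM required = R_f + β·MRP = 5.1% + 1.350 × 9.5% = 17.9250%
α = realised − required = 18.1537% − 17.9250% = +0.23%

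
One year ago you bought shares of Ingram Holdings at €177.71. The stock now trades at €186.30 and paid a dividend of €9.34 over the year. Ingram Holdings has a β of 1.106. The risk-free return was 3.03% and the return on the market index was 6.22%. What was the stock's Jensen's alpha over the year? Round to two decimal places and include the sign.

+3.53%

Realised HPR = (P1 + D1 − P0) / P0 = (186.30 + 9.34 − 177.71) / 177.71 = 17.93 / 177.71 = 10.0895%
MRP = 6.22% − 3.03% = 3.19%
CAPM required = R_f + β·MRP = 3.03% + 1.106 × 3.19% = 6.55814%
α = realised − required = 10.0895% − 6.55814% = +3.53%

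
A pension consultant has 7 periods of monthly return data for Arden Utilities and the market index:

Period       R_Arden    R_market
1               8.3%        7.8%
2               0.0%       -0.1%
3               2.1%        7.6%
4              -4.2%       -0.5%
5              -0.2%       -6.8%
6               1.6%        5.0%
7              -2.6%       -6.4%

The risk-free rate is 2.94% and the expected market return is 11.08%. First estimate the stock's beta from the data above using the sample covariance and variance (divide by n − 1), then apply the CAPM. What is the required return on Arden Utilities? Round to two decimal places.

6.71%

Mean R_i = (8.3 + 0.0 + 2.1 − 4.2 − 0.2 + 1.6 − 2.6) / 7 = 0.7143%
Mean R_m = (7.8 − 0.1 + 7.6 − 0.5 − 6.8 + 5.0 − 6.4) / 7 = 0.9429%
Σ(R_i − R̄_i)(R_m − R̄_m) = 104.0857  ⇒  Cov = 104.0857 / 6 = 17.3476
Σ(R_m − R̄_m)² = 224.8371  ⇒  Var(R_m) = 224.8371 / 6 = 37.4729
β = Cov / Var(R_m) = 17.3476 / 37.4729 = 0.4629
MRP = 11.08% − 2.94% = 8.14%
E(R) = R_f + β × MRP = 2.94% + 0.4629 × 8.14% = 6.71%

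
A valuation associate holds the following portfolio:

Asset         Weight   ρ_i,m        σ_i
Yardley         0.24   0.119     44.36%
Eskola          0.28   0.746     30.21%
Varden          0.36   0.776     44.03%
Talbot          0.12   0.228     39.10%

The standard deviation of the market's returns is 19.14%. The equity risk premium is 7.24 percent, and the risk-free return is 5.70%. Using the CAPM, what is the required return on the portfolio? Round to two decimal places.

β_Yardley = 0.119 × 44.36% / 19.14% = 0.2758
β_Eskola = 0.746 × 30.21% / 19.14% = 1.1775
β_Varden = 0.776 × 44.03% / 19.14% = 1.7851
β_Talbot = 0.228 × 39.10% / 19.14% = 0.4658
β_P = Σ w_i β_i = 0.24×0.2758 + 0.28×1.1775 + 0.36×1.7851 + 0.12×0.4658 = 1.0944
E(R_P) = R_f + β_P × MRP = 5.70% + 1.0944 × 7.24% = 13.62%

13.62%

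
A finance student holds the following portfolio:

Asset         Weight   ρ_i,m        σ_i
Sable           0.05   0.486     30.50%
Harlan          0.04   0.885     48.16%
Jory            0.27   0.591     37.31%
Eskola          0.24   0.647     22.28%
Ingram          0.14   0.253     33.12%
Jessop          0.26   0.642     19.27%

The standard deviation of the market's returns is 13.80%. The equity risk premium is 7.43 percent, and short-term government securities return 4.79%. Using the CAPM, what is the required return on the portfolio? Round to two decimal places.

β_Sable = 0.486 × 30.50% / 13.80% = 1.0741
β_Harlan = 0.885 × 48.16% / 13.80% = 3.0885
β_Jory = 0.591 × 37.31% / 13.80% = 1.5978
β_Eskola = 0.647 × 22.28% / 13.80% = 1.0446
β_Ingram = 0.253 × 33.12% / 13.80% = 0.6072
β_Jessop = 0.642 × 19.27% / 13.80% = 0.8965
β_P = Σ w_i β_i = 0.05×1.0741 + 0.04×3.0885 + 0.27×1.5978 + 0.24×1.0446 + 0.14×0.6072 + 0.26×0.8965 = 1.1775
E(R_P) = R_f + β_P × MRP = 4.79% + 1.1775 × 7.43% = 13.54%

13.54%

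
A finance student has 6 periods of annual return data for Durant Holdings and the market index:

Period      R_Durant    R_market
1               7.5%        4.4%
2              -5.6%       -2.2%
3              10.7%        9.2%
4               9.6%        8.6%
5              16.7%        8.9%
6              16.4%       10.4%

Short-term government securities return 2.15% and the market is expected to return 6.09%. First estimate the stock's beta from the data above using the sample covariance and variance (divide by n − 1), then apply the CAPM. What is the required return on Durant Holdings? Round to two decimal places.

Mean R_i = (7.5 − 5.6 + 10.7 + 9.6 + 16.7 + 16.4) / 6 = 9.2167%
Mean R_m = (4.4 − 2.2 + 9.2 + 8.6 + 8.9 + 10.4) / 6 = 6.5500%
Σ(R_i − R̄_i)(R_m − R̄_m) = 183.2950  ⇒  Cov = 183.2950 / 5 = 36.6590
Σ(R_m − R̄_m)² = 112.7550  ⇒  Var(R_m) = 112.7550 / 5 = 22.5510
β = Cov / Var(R_m) = 36.6590 / 22.5510 = 1.6256
MRP = 6.09% − 2.15% = 3.94%
E(R) = R_f + β × MRP = 2.15% + 1.6256 × 3.94% = 8.55%

8.55%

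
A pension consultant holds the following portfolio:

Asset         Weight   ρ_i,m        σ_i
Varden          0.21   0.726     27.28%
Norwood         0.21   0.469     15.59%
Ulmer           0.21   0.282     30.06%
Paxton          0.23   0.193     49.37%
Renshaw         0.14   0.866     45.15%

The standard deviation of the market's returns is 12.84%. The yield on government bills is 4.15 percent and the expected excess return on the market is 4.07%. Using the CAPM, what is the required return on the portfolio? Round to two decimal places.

β_Varden = 0.726 × 27.28% / 12.84% = 1.5425
β_Norwood = 0.469 × 15.59% / 12.84% = 0.5694
β_Ulmer = 0.282 × 30.06% / 12.84% = 0.6602
β_Paxton = 0.193 × 49.37% / 12.84% = 0.7421
β_Renshaw = 0.866 × 45.15% / 12.84% = 3.0452
β_P = Σ w_i β_i = 0.21×1.5425 + 0.21×0.5694 + 0.21×0.6602 + 0.23×0.7421 + 0.14×3.0452 = 1.1792
E(R_P) = R_f + β_P × MRP = 4.15% + 1.1792 × 4.07% = 8.95%

8.95%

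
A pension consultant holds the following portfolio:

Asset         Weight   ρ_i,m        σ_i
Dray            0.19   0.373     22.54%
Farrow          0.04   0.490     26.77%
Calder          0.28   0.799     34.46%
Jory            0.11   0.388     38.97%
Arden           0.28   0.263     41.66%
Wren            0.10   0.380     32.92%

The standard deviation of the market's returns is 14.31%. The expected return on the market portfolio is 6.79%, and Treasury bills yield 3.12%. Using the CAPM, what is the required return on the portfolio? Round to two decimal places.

β_Dray = 0.373 × 22.54% / 14.31% = 0.5875
β_Farrow = 0.490 × 26.77% / 14.31% = 0.9167
β_Calder = 0.799 × 34.46% / 14.31% = 1.9241
β_Jory = 0.388 × 38.97% / 14.31% = 1.0566
β_Arden = 0.263 × 41.66% / 14.31% = 0.7657
β_Wren = 0.380 × 32.92% / 14.31% = 0.8742
β_P = Σ w_i β_i = 0.19×0.5875 + 0.04×0.9167 + 0.28×1.9241 + 0.11×1.0566 + 0.28×0.7657 + 0.10×0.8742 = 1.1051
MRP = 6.79% − 3.12% = 3.67%
E(R_P) = R_f + β_P × MRP = 3.12% + 1.1051 × 3.67% = 7.18%

7.18%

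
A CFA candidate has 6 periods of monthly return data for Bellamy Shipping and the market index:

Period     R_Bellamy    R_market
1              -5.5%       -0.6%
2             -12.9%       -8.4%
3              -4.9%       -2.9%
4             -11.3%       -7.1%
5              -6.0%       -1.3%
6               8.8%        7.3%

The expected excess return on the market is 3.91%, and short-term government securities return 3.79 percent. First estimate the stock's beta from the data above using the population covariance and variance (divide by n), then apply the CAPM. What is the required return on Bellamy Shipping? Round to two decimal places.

9.02%

Mean R_i = (-5.5 − 12.9 − 4.9 − 11.3 − 6.0 + 8.8) / 6 = -5.3000%
Mean R_m = (-0.6 − 8.4 − 2.9 − 7.1 − 1.3 + 7.3) / 6 = -2.1667%
Σ(R_i − R̄_i)(R_m − R̄_m) = 209.2400  ⇒  Cov = 209.2400 / 6 = 34.8733
Σ(R_m − R̄_m)² = 156.5533  ⇒  Var(R_m) = 156.5533 / 6 = 26.0922
β = Cov / Var(R_m) = 34.8733 / 26.0922 = 1.3365
E(R) = R_f + β × MRP = 3.79% + 1.3365 × 3.91% = 9.02%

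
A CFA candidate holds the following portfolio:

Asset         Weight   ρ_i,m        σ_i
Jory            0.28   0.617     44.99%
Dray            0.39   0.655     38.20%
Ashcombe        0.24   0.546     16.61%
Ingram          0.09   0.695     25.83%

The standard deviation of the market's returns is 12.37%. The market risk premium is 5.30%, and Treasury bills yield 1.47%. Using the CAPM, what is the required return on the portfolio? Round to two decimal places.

10.61%

β_Jory = 0.617 × 44.99% / 12.37% = 2.2440
β_Dray = 0.655 × 38.20% / 12.37% = 2.0227
β_Ashcombe = 0.546 × 16.61% / 12.37% = 0.7331
β_Ingram = 0.695 × 25.83% / 12.37% = 1.4512
β_P = Σ w_i β_i = 0.28×2.2440 + 0.39×2.0227 + 0.24×0.7331 + 0.09×1.4512 = 1.7237
E(R_P) = R_f + β_P × MRP = 1.47% + 1.7237 × 5.30% = 10.61%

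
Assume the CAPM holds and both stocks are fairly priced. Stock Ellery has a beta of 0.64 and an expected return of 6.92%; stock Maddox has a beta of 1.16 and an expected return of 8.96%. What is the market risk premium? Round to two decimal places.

Both satisfy E(R) = R_f + β·MRP, so the slope of the SML is
MRP = (8.96% − 6.92%) / (1.16 − 0.64) = 2.04% / 0.52 = 3.9231%

3.92%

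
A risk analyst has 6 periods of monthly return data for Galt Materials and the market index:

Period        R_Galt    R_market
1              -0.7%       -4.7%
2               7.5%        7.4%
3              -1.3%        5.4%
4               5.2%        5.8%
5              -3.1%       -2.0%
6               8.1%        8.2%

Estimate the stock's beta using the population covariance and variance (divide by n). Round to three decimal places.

0.710

Mean R_i = (-0.7 + 7.5 − 1.3 + 5.2 − 3.1 + 8.1) / 6 = 2.6167%
Mean R_m = (-4.7 + 7.4 + 5.4 + 5.8 − 2.0 + 8.2) / 6 = 3.3500%
Σ(R_i − R̄_i)(R_m − R̄_m) = 101.9550  ⇒  Cov = 101.9550 / 6 = 16.9925
Σ(R_m − R̄_m)² = 143.5550  ⇒  Var(R_m) = 143.5550 / 6 = 23.9258
β = Cov / Var(R_m) = 16.9925 / 23.9258 = 0.7102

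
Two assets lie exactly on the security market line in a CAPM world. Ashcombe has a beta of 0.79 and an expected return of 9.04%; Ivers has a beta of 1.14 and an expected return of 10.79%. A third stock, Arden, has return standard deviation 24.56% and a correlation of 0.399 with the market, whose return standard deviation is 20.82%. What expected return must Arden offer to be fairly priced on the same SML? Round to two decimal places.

MRP = (10.79% − 9.04%) / (1.14 − 0.79) = 5.0000%
R_f = 9.04% − 0.79 × 5.0000% = 5.0900%
β_Arden = ρ·σ_i/σ_m = 0.399 × 24.56 / 20.82 = 0.4707
E(R_Arden) = R_f + β × MRP = 5.0900% + 0.4707 × 5.0000% = 7.44%

7.44%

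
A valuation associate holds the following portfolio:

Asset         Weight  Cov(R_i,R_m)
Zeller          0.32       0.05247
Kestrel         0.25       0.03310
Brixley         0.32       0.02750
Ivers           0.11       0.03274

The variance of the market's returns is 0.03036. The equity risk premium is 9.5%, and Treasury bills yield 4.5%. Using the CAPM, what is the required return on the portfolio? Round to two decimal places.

16.22%

β_Zeller = 0.05247 / 0.03036 = 1.7283
β_Kestrel = 0.03310 / 0.03036 = 1.0903
β_Brixley = 0.02750 / 0.03036 = 0.9058
β_Ivers = 0.03274 / 0.03036 = 1.0784
β_P = Σ w_i β_i = 0.32×1.7283 + 0.25×1.0903 + 0.32×0.9058 + 0.11×1.0784 = 1.2341
E(R_P) = R_f + β_P × MRP = 4.5% + 1.2341 × 9.5% = 16.22%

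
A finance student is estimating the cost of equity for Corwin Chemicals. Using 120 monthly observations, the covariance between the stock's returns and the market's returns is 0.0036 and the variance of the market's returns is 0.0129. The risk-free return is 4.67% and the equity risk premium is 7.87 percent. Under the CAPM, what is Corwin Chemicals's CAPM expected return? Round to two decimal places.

β = Cov(R_i, R_m) / Var(R_m) = 0.0036 / 0.0129 = 0.2791
E(R) = R_f + β × MRP = 4.67% + 0.2791 × 7.87% = 6.87%

6.87%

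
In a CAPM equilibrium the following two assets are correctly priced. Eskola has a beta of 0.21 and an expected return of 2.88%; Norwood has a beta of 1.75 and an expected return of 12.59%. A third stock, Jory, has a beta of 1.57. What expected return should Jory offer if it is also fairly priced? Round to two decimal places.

MRP (SML slope) = (12.59% − 2.88%) / (1.75 − 0.21) = 9.71% / 1.54 = 6.3052%
R_f (intercept) = 2.88% − 0.21 × 6.3052% = 1.5559%
E(R_Jory) = R_f + β × MRP = 1.5559% + 1.57 × 6.3052% = 11.46%

11.46%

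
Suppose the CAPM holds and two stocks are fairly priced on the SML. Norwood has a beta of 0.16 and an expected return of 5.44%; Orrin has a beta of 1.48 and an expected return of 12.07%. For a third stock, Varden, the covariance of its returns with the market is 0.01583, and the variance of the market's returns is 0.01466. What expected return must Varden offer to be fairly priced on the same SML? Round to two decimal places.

10.06%

MRP = (12.07% − 5.44%) / (1.48 − 0.16) = 5.0227%
R_f = 5.44% − 0.16 × 5.0227% = 4.6364%
β_Varden = Cov / Var(R_m) = 0.01583 / 0.01466 = 1.0798
E(R_Varden) = R_f + β × MRP = 4.6364% + 1.0798 × 5.0227% = 10.06%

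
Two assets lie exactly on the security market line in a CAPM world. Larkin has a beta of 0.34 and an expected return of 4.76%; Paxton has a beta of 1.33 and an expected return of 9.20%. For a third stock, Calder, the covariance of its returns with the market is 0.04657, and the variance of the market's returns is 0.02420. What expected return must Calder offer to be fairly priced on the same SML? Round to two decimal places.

MRP = (9.20% − 4.76%) / (1.33 − 0.34) = 4.4848%
R_f = 4.76% − 0.34 × 4.4848% = 3.2352%
β_Calder = Cov / Var(R_m) = 0.04657 / 0.02420 = 1.9244
E(R_Calder) = R_f + β × MRP = 3.2352% + 1.9244 × 4.4848% = 11.87%

11.87%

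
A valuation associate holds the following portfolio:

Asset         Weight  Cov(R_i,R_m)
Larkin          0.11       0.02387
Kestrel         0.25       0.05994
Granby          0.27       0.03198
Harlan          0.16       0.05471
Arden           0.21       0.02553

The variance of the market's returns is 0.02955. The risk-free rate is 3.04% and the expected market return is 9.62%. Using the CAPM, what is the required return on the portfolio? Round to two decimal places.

12.03%

β_Larkin = 0.02387 / 0.02955 = 0.8078
β_Kestrel = 0.05994 / 0.02955 = 2.0284
β_Granby = 0.03198 / 0.02955 = 1.0822
β_Harlan = 0.05471 / 0.02955 = 1.8514
β_Arden = 0.02553 / 0.02955 = 0.8640
β_P = Σ w_i β_i = 0.11×0.8078 + 0.25×2.0284 + 0.27×1.0822 + 0.16×1.8514 + 0.21×0.8640 = 1.3658
MRP = 9.62% − 3.04% = 6.58%
E(R_P) = R_f + β_P × MRP = 3.04% + 1.3658 × 6.58% = 12.03%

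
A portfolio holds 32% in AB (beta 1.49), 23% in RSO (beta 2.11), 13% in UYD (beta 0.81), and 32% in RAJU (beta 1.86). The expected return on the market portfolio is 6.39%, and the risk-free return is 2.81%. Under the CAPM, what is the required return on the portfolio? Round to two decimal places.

8.76%

β_P = Σ w_i β_i = 0.32×1.49 + 0.23×2.11 + 0.13×0.81 + 0.32×1.86 = 1.6626
MRP = 6.39% − 2.81% = 3.58%
E(R_P) = R_f + β_P × MRP = 2.81% + 1.6626 × 3.58% = 8.76%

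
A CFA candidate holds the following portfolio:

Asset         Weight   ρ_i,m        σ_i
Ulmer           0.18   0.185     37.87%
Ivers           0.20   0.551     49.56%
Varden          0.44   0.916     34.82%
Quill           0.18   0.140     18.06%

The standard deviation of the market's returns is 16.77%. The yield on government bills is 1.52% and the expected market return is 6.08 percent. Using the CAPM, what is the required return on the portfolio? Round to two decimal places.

β_Ulmer = 0.185 × 37.87% / 16.77% = 0.4178
β_Ivers = 0.551 × 49.56% / 16.77% = 1.6284
β_Varden = 0.916 × 34.82% / 16.77% = 1.9019
β_Quill = 0.140 × 18.06% / 16.77% = 0.1508
β_P = Σ w_i β_i = 0.18×0.4178 + 0.20×1.6284 + 0.44×1.9019 + 0.18×0.1508 = 1.2649
MRP = 6.08% − 1.52% = 4.56%
E(R_P) = R_f + β_P × MRP = 1.52% + 1.2649 × 4.56% = 7.29%

7.29%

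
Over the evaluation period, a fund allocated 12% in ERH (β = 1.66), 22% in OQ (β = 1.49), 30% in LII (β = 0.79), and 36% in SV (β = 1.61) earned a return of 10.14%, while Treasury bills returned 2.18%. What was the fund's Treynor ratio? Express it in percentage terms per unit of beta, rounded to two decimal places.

β_P = 0.12×1.66 + 0.22×1.49 + 0.30×0.79 + 0.36×1.61 = 1.3436
Treynor = (R_P − R_f) / β_P = (10.14% − 2.18%) / 1.3436 = 7.96% / 1.3436 = 5.92%

5.92%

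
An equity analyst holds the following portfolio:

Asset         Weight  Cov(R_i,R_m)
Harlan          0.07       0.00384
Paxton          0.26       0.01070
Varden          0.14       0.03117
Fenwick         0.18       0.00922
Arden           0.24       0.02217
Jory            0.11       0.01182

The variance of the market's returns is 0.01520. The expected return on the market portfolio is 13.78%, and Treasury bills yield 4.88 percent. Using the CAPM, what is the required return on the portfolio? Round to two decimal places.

β_Harlan = 0.00384 / 0.01520 = 0.2526
β_Paxton = 0.01070 / 0.01520 = 0.7039
β_Varden = 0.03117 / 0.01520 = 2.0507
β_Fenwick = 0.00922 / 0.01520 = 0.6066
β_Arden = 0.02217 / 0.01520 = 1.4586
β_Jory = 0.01182 / 0.01520 = 0.7776
β_P = Σ w_i β_i = 0.07×0.2526 + 0.26×0.7039 + 0.14×2.0507 + 0.18×0.6066 + 0.24×1.4586 + 0.11×0.7776 = 1.0326
MRP = 13.78% − 4.88% = 8.90%
E(R_P) = R_f + β_P × MRP = 4.88% + 1.0326 × 8.90% = 14.07%

14.07%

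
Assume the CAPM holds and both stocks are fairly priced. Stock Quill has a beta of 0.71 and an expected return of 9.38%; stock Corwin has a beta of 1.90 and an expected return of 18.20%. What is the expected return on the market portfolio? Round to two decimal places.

Both satisfy E(R) = R_f + β·MRP, so the slope of the SML is
MRP = (18.20% − 9.38%) / (1.90 − 0.71) = 8.82% / 1.19 = 7.4118%
R_f = E(R_Quill) − β_Quill·MRP = 9.38% − 0.71 × 7.4118% = 4.1176%
E(R_m) = R_f + MRP = 4.1176% + 7.4118% = 11.53%

11.53%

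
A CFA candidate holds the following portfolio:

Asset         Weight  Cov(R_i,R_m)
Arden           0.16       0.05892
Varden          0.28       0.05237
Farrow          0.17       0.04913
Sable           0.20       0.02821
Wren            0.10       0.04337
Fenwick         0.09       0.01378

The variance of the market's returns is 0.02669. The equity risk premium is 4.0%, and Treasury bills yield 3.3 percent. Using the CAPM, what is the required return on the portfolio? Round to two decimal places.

β_Arden = 0.05892 / 0.02669 = 2.2076
β_Varden = 0.05237 / 0.02669 = 1.9622
β_Farrow = 0.04913 / 0.02669 = 1.8408
β_Sable = 0.02821 / 0.02669 = 1.0570
β_Wren = 0.04337 / 0.02669 = 1.6250
β_Fenwick = 0.01378 / 0.02669 = 0.5163
β_P = Σ w_i β_i = 0.16×2.2076 + 0.28×1.9622 + 0.17×1.8408 + 0.20×1.0570 + 0.10×1.6250 + 0.09×0.5163 = 1.6359
E(R_P) = R_f + β_P × MRP = 3.3% + 1.6359 × 4.0% = 9.84%

9.84%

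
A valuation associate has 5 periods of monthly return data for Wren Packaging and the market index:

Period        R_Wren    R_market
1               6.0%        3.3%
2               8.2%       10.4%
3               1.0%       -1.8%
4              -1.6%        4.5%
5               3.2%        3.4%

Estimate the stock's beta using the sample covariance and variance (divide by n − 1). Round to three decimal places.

0.534

Mean R_i = (6.0 + 8.2 + 1.0 − 1.6 + 3.2) / 5 = 3.3600%
Mean R_m = (3.3 + 10.4 − 1.8 + 4.5 + 3.4) / 5 = 3.9600%
Σ(R_i − R̄_i)(R_m − R̄_m) = 40.4320  ⇒  Cov = 40.4320 / 4 = 10.1080
Σ(R_m − R̄_m)² = 75.6920  ⇒  Var(R_m) = 75.6920 / 4 = 18.9230
β = Cov / Var(R_m) = 10.1080 / 18.9230 = 0.5342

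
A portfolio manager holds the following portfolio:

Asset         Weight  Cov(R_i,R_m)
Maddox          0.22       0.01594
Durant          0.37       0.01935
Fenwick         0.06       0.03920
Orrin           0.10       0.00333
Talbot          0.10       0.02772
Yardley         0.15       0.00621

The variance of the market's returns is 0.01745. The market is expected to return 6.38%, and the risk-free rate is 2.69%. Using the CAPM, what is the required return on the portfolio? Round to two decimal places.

β_Maddox = 0.01594 / 0.01745 = 0.9135
β_Durant = 0.01935 / 0.01745 = 1.1089
β_Fenwick = 0.03920 / 0.01745 = 2.2464
β_Orrin = 0.00333 / 0.01745 = 0.1908
β_Talbot = 0.02772 / 0.01745 = 1.5885
β_Yardley = 0.00621 / 0.01745 = 0.3559
β_P = Σ w_i β_i = 0.22×0.9135 + 0.37×1.1089 + 0.06×2.2464 + 0.10×0.1908 + 0.10×1.5885 + 0.15×0.3559 = 0.9774
MRP = 6.38% − 2.69% = 3.69%
E(R_P) = R_f + β_P × MRP = 2.69% + 0.9774 × 3.69% = 6.30%

6.30%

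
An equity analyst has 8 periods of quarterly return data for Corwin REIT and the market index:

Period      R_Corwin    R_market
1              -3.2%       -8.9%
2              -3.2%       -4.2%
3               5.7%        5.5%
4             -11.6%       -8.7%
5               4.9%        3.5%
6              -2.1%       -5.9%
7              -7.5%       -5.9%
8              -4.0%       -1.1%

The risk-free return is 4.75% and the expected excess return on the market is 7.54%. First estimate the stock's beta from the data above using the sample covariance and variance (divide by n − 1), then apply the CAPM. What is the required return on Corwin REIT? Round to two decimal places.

11.61%

Mean R_i = (-3.2 − 3.2 + 5.7 − 11.6 + 4.9 − 2.1 − 7.5 − 4.0) / 8 = -2.6250%
Mean R_m = (-8.9 − 4.2 + 5.5 − 8.7 + 3.5 − 5.9 − 5.9 − 1.1) / 8 = -3.2125%
Σ(R_i − R̄_i)(R_m − R̄_m) = 184.9175  ⇒  Cov = 184.9175 / 7 = 26.4168
Σ(R_m − R̄_m)² = 203.3088  ⇒  Var(R_m) = 203.3088 / 7 = 29.0441
β = Cov / Var(R_m) = 26.4168 / 29.0441 = 0.9095
E(R) = R_f + β × MRP = 4.75% + 0.9095 × 7.54% = 11.61%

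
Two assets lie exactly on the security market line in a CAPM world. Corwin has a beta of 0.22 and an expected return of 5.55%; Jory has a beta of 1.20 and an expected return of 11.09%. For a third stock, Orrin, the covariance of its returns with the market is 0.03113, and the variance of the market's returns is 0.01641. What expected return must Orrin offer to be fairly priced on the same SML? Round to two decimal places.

15.03%

MRP = (11.09% − 5.55%) / (1.20 − 0.22) = 5.6531%
R_f = 5.55% − 0.22 × 5.6531% = 4.3063%
β_Orrin = Cov / Var(R_m) = 0.03113 / 0.01641 = 1.8970
E(R_Orrin) = R_f + β × MRP = 4.3063% + 1.8970 × 5.6531% = 15.03%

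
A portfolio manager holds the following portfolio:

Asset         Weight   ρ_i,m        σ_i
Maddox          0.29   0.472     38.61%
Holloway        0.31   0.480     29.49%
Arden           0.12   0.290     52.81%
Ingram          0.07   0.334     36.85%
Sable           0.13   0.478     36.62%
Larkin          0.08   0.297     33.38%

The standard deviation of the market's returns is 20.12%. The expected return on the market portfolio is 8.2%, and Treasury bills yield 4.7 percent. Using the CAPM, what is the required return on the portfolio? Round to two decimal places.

7.39%

β_Maddox = 0.472 × 38.61% / 20.12% = 0.9058
β_Holloway = 0.480 × 29.49% / 20.12% = 0.7035
β_Arden = 0.290 × 52.81% / 20.12% = 0.7612
β_Ingram = 0.334 × 36.85% / 20.12% = 0.6117
β_Sable = 0.478 × 36.62% / 20.12% = 0.8700
β_Larkin = 0.297 × 33.38% / 20.12% = 0.4927
β_P = Σ w_i β_i = 0.29×0.9058 + 0.31×0.7035 + 0.12×0.7612 + 0.07×0.6117 + 0.13×0.8700 + 0.08×0.4927 = 0.7674
MRP = 8.2% − 4.7% = 3.50%
E(R_P) = R_f + β_P × MRP = 4.7% + 0.7674 × 3.5% = 7.39%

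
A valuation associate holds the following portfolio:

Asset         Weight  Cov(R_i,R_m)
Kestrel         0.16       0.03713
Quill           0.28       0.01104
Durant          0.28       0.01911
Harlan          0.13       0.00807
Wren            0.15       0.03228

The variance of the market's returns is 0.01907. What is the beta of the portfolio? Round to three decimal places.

β_Kestrel = 0.03713 / 0.01907 = 1.9470
β_Quill = 0.01104 / 0.01907 = 0.5789
β_Durant = 0.01911 / 0.01907 = 1.0021
β_Harlan = 0.00807 / 0.01907 = 0.4232
β_Wren = 0.03228 / 0.01907 = 1.6927
β_P = Σ w_i β_i = 0.16×1.9470 + 0.28×0.5789 + 0.28×1.0021 + 0.13×0.4232 + 0.15×1.6927 = 1.0631

1.063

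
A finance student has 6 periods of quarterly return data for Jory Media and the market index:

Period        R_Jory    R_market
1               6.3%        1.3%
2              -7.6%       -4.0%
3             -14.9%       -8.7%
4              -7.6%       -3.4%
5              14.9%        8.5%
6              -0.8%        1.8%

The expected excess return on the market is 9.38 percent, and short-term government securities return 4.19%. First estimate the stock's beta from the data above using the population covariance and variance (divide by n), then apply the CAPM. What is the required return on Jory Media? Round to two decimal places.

Mean R_i = (6.3 − 7.6 − 14.9 − 7.6 + 14.9 − 0.8) / 6 = -1.6167%
Mean R_m = (1.3 − 4.0 − 8.7 − 3.4 + 8.5 + 1.8) / 6 = -0.7500%
Σ(R_i − R̄_i)(R_m − R̄_m) = 311.9950  ⇒  Cov = 311.9950 / 6 = 51.9992
Σ(R_m − R̄_m)² = 177.0550  ⇒  Var(R_m) = 177.0550 / 6 = 29.5092
β = Cov / Var(R_m) = 51.9992 / 29.5092 = 1.7621
E(R) = R_f + β × MRP = 4.19% + 1.7621 × 9.38% = 20.72%

20.72%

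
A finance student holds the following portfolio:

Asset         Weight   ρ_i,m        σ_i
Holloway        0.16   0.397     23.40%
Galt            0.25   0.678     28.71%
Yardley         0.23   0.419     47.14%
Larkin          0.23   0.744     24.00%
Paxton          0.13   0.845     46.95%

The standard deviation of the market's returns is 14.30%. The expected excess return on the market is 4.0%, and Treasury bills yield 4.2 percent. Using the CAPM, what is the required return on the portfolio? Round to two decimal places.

β_Holloway = 0.397 × 23.40% / 14.30% = 0.6496
β_Galt = 0.678 × 28.71% / 14.30% = 1.3612
β_Yardley = 0.419 × 47.14% / 14.30% = 1.3812
β_Larkin = 0.744 × 24.00% / 14.30% = 1.2487
β_Paxton = 0.845 × 46.95% / 14.30% = 2.7743
β_P = Σ w_i β_i = 0.16×0.6496 + 0.25×1.3612 + 0.23×1.3812 + 0.23×1.2487 + 0.13×2.7743 = 1.4098
E(R_P) = R_f + β_P × MRP = 4.2% + 1.4098 × 4.0% = 9.84%

9.84%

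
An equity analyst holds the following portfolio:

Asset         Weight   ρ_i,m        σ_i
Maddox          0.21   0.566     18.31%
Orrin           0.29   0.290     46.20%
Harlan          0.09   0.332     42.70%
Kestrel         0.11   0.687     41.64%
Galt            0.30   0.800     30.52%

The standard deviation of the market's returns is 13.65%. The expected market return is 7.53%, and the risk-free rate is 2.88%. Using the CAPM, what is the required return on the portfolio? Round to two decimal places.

8.95%

β_Maddox = 0.566 × 18.31% / 13.65% = 0.7592
β_Orrin = 0.290 × 46.20% / 13.65% = 0.9815
β_Harlan = 0.332 × 42.70% / 13.65% = 1.0386
β_Kestrel = 0.687 × 41.64% / 13.65% = 2.0957
β_Galt = 0.800 × 30.52% / 13.65% = 1.7887
β_P = Σ w_i β_i = 0.21×0.7592 + 0.29×0.9815 + 0.09×1.0386 + 0.11×2.0957 + 0.30×1.7887 = 1.3047
MRP = 7.53% − 2.88% = 4.65%
E(R_P) = R_f + β_P × MRP = 2.88% + 1.3047 × 4.65% = 8.95%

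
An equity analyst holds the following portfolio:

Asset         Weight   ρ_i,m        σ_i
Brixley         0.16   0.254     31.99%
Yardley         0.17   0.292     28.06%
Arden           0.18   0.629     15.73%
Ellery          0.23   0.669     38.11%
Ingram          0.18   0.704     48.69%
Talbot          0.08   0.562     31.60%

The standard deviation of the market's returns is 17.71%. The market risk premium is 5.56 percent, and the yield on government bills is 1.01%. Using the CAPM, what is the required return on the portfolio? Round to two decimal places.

β_Brixley = 0.254 × 31.99% / 17.71% = 0.4588
β_Yardley = 0.292 × 28.06% / 17.71% = 0.4626
β_Arden = 0.629 × 15.73% / 17.71% = 0.5587
β_Ellery = 0.669 × 38.11% / 17.71% = 1.4396
β_Ingram = 0.704 × 48.69% / 17.71% = 1.9355
β_Talbot = 0.562 × 31.60% / 17.71% = 1.0028
β_P = Σ w_i β_i = 0.16×0.4588 + 0.17×0.4626 + 0.18×0.5587 + 0.23×1.4396 + 0.18×1.9355 + 0.08×1.0028 = 1.0123
E(R_P) = R_f + β_P × MRP = 1.01% + 1.0123 × 5.56% = 6.64%

6.64%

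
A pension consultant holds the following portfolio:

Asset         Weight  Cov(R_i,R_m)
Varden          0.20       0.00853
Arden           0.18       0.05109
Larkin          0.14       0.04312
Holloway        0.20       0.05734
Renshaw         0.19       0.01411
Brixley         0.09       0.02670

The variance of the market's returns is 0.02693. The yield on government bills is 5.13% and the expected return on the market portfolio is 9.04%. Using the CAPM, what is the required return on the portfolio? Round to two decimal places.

β_Varden = 0.00853 / 0.02693 = 0.3167
β_Arden = 0.05109 / 0.02693 = 1.8971
β_Larkin = 0.04312 / 0.02693 = 1.6012
β_Holloway = 0.05734 / 0.02693 = 2.1292
β_Renshaw = 0.01411 / 0.02693 = 0.5240
β_Brixley = 0.02670 / 0.02693 = 0.9915
β_P = Σ w_i β_i = 0.20×0.3167 + 0.18×1.8971 + 0.14×1.6012 + 0.20×2.1292 + 0.19×0.5240 + 0.09×0.9915 = 1.2436
MRP = 9.04% − 5.13% = 3.91%
E(R_P) = R_f + β_P × MRP = 5.13% + 1.2436 × 3.91% = 9.99%

9.99%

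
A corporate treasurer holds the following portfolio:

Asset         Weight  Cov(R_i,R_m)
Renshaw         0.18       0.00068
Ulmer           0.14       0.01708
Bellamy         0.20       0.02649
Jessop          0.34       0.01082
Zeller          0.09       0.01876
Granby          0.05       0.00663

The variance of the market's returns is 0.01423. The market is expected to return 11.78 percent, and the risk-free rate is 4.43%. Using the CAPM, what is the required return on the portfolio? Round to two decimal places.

11.41%

β_Renshaw = 0.00068 / 0.01423 = 0.0478
β_Ulmer = 0.01708 / 0.01423 = 1.2003
β_Bellamy = 0.02649 / 0.01423 = 1.8616
β_Jessop = 0.01082 / 0.01423 = 0.7604
β_Zeller = 0.01876 / 0.01423 = 1.3183
β_Granby = 0.00663 / 0.01423 = 0.4659
β_P = Σ w_i β_i = 0.18×0.0478 + 0.14×1.2003 + 0.20×1.8616 + 0.34×0.7604 + 0.09×1.3183 + 0.05×0.4659 = 0.9494
MRP = 11.78% − 4.43% = 7.35%
E(R_P) = R_f + β_P × MRP = 4.43% + 0.9494 × 7.35% = 11.41%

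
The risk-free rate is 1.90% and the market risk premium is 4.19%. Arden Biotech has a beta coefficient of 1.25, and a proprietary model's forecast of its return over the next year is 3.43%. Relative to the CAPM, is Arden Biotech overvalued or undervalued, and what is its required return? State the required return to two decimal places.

Overvalued; required return 7.14%

Required return = R_f + β·MRP = 1.90% + 1.25 × 4.19% = 7.14%
Forecast 3.43% < required 7.14% → the stock plots below the SML → overvalued.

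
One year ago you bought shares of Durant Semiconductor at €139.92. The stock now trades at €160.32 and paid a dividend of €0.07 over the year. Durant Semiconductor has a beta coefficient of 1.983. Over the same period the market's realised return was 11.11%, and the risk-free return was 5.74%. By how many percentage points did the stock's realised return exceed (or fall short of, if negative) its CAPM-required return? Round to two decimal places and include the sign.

-1.76%

Realised HPR = (P1 + D1 − P0) / P0 = (160.32 + 0.07 − 139.92) / 139.92 = 20.47 / 139.92 = 14.6298%
MRP = 11.11% − 5.74% = 5.37%
CAPM required = R_f + β·MRP = 5.74% + 1.983 × 5.37% = 16.38871%
α = realised − required = 14.6298% − 16.38871% = -1.76%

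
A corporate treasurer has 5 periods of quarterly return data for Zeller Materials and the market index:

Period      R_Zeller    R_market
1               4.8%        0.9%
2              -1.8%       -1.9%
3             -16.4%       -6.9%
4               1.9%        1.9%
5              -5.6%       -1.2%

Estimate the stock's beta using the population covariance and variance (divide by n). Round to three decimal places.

Mean R_i = (4.8 − 1.8 − 16.4 + 1.9 − 5.6) / 5 = -3.4200%
Mean R_m = (0.9 − 1.9 − 6.9 + 1.9 − 1.2) / 5 = -1.4400%
Σ(R_i − R̄_i)(R_m − R̄_m) = 106.6060  ⇒  Cov = 106.6060 / 5 = 21.3212
Σ(R_m − R̄_m)² = 46.7120  ⇒  Var(R_m) = 46.7120 / 5 = 9.3424
β = Cov / Var(R_m) = 21.3212 / 9.3424 = 2.2822

2.282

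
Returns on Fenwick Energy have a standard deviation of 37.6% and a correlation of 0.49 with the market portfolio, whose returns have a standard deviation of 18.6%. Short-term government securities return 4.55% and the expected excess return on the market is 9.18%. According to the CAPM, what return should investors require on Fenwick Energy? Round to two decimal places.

β = ρ × σ_i / σ_m = 0.49 × 37.6% / 18.6% = 0.9905
E(R) = 4.55% + 0.9905 × 9.18% = 13.64%

13.64%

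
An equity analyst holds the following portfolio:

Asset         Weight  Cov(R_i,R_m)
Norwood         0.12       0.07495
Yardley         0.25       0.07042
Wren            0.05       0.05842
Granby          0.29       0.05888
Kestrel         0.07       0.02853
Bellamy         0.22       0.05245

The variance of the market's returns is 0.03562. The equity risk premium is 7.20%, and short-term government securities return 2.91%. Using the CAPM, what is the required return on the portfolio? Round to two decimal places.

15.06%

β_Norwood = 0.07495 / 0.03562 = 2.1042
β_Yardley = 0.07042 / 0.03562 = 1.9770
β_Wren = 0.05842 / 0.03562 = 1.6401
β_Granby = 0.05888 / 0.03562 = 1.6530
β_Kestrel = 0.02853 / 0.03562 = 0.8010
β_Bellamy = 0.05245 / 0.03562 = 1.4725
β_P = Σ w_i β_i = 0.12×2.1042 + 0.25×1.9770 + 0.05×1.6401 + 0.29×1.6530 + 0.07×0.8010 + 0.22×1.4725 = 1.6881
E(R_P) = R_f + β_P × MRP = 2.91% + 1.6881 × 7.20% = 15.06%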